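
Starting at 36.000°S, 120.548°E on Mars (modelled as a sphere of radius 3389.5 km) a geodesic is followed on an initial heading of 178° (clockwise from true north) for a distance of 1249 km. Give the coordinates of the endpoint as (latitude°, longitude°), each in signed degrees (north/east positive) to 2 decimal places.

-57.09°, 121.87°

Angular distance δ = d/R = 1249/3389.5 = 0.36849 rad; initial bearing θ = 3.1067 rad.
sin φ₂ = sin φ₁ cos δ + cos φ₁ sin δ cos θ = (-0.5878)(0.9329) + (0.8090)(0.3602)(-0.9994) = -0.8396, so φ₂ = -57.09°.
Δλ = atan2(sin θ sin δ cos φ₁, cos δ − sin φ₁ sin φ₂) = atan2(0.0102, 0.4394) = 1.326°.
λ₂ = 120.548° + 1.326° = 121.87°.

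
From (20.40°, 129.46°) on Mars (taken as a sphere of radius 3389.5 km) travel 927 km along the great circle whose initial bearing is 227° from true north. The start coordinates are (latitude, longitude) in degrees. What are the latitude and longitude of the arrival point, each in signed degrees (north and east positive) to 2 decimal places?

Angular distance δ = d/R = 927/3389.5 = 0.27349 rad; initial bearing θ = 3.9619 rad.
sin φ₂ = sin φ₁ cos δ + cos φ₁ sin δ cos θ = (0.3486)(0.9628) + (0.9373)(0.2701)(-0.6820) = 0.1630, so φ₂ = 9.38°.
Δλ = atan2(sin θ sin δ cos φ₁, cos δ − sin φ₁ sin φ₂) = atan2(-0.1851, 0.9060) = -11.549°.
λ₂ = 129.460° − 11.549° = 117.91°.

9.38°, 117.91°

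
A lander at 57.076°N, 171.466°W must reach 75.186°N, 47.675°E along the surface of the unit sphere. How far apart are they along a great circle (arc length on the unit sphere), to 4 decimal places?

0.7902

Let φ₁ = 0.9962 rad, φ₂ = 1.3122 rad, and Δλ = -2.4585 rad.
cos c = sin φ₁ sin φ₂ + cos φ₁ cos φ₂ cos Δλ = (0.8394)(0.9668) + (0.5435)(0.2557)(-0.7756) = 0.70371,
so c = arccos(0.70371) = 0.79019 rad.
On the unit sphere the arc length equals the central angle: 0.7902.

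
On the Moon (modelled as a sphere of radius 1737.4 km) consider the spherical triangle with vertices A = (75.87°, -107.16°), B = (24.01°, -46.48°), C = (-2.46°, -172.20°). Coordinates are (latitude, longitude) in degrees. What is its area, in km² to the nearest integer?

3383664 km²

Side lengths (central angles): a = 2.1535, b = 1.5095, c = 1.0428 rad; semiperimeter s = 2.3529.
By l'Huilier's theorem, tan(E/4) = √[tan(s/2) tan((s−a)/2) tan((s−b)/2) tan((s−c)/2)], giving spherical excess E = 1.1210 rad.
Area = E·R² = 1.1210 × (1737.4)² ≈ 3383664 km².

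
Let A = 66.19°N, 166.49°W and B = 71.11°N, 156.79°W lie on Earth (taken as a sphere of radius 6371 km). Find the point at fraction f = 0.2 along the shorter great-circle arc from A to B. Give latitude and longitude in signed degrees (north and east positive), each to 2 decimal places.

67.22°, -164.87°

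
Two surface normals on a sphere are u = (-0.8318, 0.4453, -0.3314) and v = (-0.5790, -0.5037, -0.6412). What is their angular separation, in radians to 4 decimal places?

1.0817 rad

u·v = 0.4698; |u| = 1.0000, |v| = 1.0000.
cos θ = (u·v)/(|u||v|) = 0.4698, so θ = 1.0817 rad.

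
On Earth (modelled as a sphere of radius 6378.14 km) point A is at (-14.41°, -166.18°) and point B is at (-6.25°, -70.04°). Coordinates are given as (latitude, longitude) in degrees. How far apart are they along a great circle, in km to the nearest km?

With latitudes φ₁ = -14.410°, φ₂ = -6.250° and longitude difference Δλ = 96.140°:
cos c = sin φ₁ sin φ₂ + cos φ₁ cos φ₂ cos Δλ = (-0.2489)(-0.1089) + (0.9685)(0.9941)(-0.1070) = -0.07589,
so c = arccos(-0.07589) = 1.64675 rad.
Distance = R·c = 6378.14 × 1.6468 ≈ 10503 km.

10503 km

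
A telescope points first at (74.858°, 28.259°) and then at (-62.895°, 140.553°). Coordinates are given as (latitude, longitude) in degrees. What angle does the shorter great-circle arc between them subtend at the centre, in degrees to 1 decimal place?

Let φ₁ = 1.3065 rad, φ₂ = -1.0977 rad, and Δλ = 1.9599 rad.
Haversine: a = sin²(Δφ/2) + cos φ₁ cos φ₂ sin²(Δλ/2) = 0.8701 + (0.2612)(0.4556)(0.6897) = 0.95221.
Central angle c = 2·arcsin(√a) = 2.70081 rad.
So the angular separation is 154.7°.

154.7°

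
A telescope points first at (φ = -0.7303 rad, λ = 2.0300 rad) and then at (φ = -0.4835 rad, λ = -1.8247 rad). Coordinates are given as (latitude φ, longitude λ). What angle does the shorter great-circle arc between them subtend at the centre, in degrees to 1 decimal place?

100.9°

With latitudes φ₁ = -41.843°, φ₂ = -27.703° and longitude difference Δλ = 139.142°:
Haversine: a = sin²(Δφ/2) + cos φ₁ cos φ₂ sin²(Δλ/2) = 0.0152 + (0.7450)(0.8854)(0.8782) = 0.59437.
Central angle c = 2·arcsin(√a) = 1.76068 rad.
So the angular separation is 100.9°.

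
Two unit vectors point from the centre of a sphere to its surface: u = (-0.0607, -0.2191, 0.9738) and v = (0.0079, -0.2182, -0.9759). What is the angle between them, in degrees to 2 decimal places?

154.55°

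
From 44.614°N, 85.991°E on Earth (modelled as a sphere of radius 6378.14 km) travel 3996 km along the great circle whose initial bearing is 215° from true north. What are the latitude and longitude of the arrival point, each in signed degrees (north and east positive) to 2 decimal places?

13.12°, 65.79°

Angular distance δ = d/R = 3996/6378.14 = 0.62651 rad; initial bearing θ = 3.7525 rad.
sin φ₂ = sin φ₁ cos δ + cos φ₁ sin δ cos θ = (0.7023)(0.8101) + (0.7119)(0.5863)(-0.8192) = 0.2270, so φ₂ = 13.12°.
Δλ = atan2(sin θ sin δ cos φ₁, cos δ − sin φ₁ sin φ₂) = atan2(-0.2394, 0.6506) = -20.201°.
λ₂ = 85.991° − 20.201° = 65.79°.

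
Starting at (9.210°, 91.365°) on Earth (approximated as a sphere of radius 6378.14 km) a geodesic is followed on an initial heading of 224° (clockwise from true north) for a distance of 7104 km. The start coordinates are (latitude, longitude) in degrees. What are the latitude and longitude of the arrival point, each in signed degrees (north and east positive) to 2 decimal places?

Angular distance δ = d/R = 7104/6378.14 = 1.11380 rad; initial bearing θ = 3.9095 rad.
sin φ₂ = sin φ₁ cos δ + cos φ₁ sin δ cos θ = (0.1601)(0.4413) + (0.9871)(0.8974)(-0.7193) = -0.5666, so φ₂ = -34.51°.
Δλ = atan2(sin θ sin δ cos φ₁, cos δ − sin φ₁ sin φ₂) = atan2(-0.6153, 0.5319) = -49.158°.
λ₂ = 91.365° − 49.158° = 42.21°.

-34.51°, 42.21°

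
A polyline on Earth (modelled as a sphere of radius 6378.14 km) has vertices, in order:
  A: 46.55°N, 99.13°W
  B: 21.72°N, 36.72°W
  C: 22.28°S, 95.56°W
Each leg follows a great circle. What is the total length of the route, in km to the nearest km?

Leg A→B: central angle 0.9709 rad, distance 6192.5 km.
Leg B→C: central angle 1.2614 rad, distance 8045.3 km.
Total: 6192.5 + 8045.3 ≈ 14238 km.

14238 km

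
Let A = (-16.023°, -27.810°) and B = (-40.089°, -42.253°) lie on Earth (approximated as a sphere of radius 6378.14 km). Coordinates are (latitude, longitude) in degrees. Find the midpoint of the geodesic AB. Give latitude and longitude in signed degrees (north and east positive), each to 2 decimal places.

Central angle δ = 0.4738 rad. Interpolating on the sphere with fraction f = 0.5:
P = [sin((1−f)δ)·A + sin(fδ)·B] / sin δ = 0.5144·A + 0.5144·B in Cartesian coordinates,
giving P = (0.7286, -0.4953, -0.4732), i.e. latitude -28.24°, longitude -34.21°.

-28.24°, -34.21°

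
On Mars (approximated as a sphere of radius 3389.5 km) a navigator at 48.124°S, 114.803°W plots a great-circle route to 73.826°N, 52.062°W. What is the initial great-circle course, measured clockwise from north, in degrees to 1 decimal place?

18.6°

Δλ = 62.741° = 1.0950 rad.
y = sin Δλ · cos φ₂ = (0.8889)(0.2786) = 0.2476
x = cos φ₁ sin φ₂ − sin φ₁ cos φ₂ cos Δλ = (0.6675)(0.9604) − (-0.7446)(0.2786)(0.4580) = 0.7361
θ = atan2(y, x) = 18.59°, so the bearing is 18.6°.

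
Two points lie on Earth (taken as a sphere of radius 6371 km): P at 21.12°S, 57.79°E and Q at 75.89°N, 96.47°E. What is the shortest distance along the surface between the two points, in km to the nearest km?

Let φ₁ = -0.3686 rad, φ₂ = 1.3245 rad, and Δλ = 0.6751 rad.
Haversine: a = sin²(Δφ/2) + cos φ₁ cos φ₂ sin²(Δλ/2) = 0.5610 + (0.9328)(0.2438)(0.1097) = 0.58596.
Central angle c = 2·arcsin(√a) = 1.74358 rad.
Distance = R·c = 6371 × 1.7436 ≈ 11108 km.

11108 km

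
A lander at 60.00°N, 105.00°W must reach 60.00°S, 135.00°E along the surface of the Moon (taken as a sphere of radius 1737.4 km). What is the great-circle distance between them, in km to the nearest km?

With latitudes φ₁ = 60.000°, φ₂ = -60.000° and longitude difference Δλ = -120.000°:
Haversine: a = sin²(Δφ/2) + cos φ₁ cos φ₂ sin²(Δλ/2) = 0.7500 + (0.5000)(0.5000)(0.7500) = 0.93750.
Central angle c = 2·arcsin(√a) = 2.63623 rad.
Distance = R·c = 1737.4 × 2.6362 ≈ 4580 km.

4580 km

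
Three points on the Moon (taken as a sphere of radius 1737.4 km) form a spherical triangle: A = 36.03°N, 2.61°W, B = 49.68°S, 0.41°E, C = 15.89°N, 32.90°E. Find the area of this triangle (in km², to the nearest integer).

1485537 km²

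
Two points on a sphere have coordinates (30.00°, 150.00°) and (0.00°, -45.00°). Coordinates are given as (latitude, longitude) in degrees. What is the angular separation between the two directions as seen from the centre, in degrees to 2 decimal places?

Let φ₁ = 0.5236 rad, φ₂ = 0.0000 rad, and Δλ = 2.8798 rad.
Haversine: a = sin²(Δφ/2) + cos φ₁ cos φ₂ sin²(Δλ/2) = 0.0670 + (0.8660)(1.0000)(0.9830) = 0.91826.
Central angle c = 2·arcsin(√a) = 2.56169 rad.
So the angular separation is 146.77°.

146.77°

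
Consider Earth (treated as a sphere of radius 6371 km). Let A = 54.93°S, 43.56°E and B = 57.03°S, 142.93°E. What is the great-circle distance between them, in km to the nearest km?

5618 km

With latitudes φ₁ = -54.930°, φ₂ = -57.030° and longitude difference Δλ = 99.370°:
cos c = sin φ₁ sin φ₂ + cos φ₁ cos φ₂ cos Δλ = (-0.8185)(-0.8390) + (0.5746)(0.5442)(-0.1628) = 0.63574,
so c = arccos(0.63574) = 0.88183 rad.
Distance = R·c = 6371 × 0.8818 ≈ 5618 km.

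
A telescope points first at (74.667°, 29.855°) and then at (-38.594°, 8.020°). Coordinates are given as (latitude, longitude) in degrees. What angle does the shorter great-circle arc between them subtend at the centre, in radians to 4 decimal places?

Let φ₁ = 1.3032 rad, φ₂ = -0.6736 rad, and Δλ = -0.3811 rad.
cos c = sin φ₁ sin φ₂ + cos φ₁ cos φ₂ cos Δλ = (0.9644)(-0.6238) + (0.2644)(0.7816)(0.9283) = -0.40975,
so c = arccos(-0.40975) = 1.99297 rad.
So the angular separation is 1.9930 rad.

1.9930 rad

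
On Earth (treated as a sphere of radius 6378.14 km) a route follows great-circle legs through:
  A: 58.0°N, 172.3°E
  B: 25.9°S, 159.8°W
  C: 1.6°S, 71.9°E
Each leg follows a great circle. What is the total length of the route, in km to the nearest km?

23390 km

Leg A→B: central angle 1.5199 rad, distance 9694.3 km.
Leg B→C: central angle 2.1473 rad, distance 13695.9 km.
Total: 9694.3 + 13695.9 ≈ 23390 km.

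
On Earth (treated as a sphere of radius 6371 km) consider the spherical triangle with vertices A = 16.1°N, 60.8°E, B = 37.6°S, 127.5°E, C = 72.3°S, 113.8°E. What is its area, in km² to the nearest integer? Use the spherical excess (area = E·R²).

22932420 km²

Side lengths (central angles): a = 0.6176, b = 1.6593, c = 1.4385 rad; semiperimeter s = 1.8577.
By l'Huilier's theorem, tan(E/4) = √[tan(s/2) tan((s−a)/2) tan((s−b)/2) tan((s−c)/2)], giving spherical excess E = 0.5650 rad.
Area = E·R² = 0.5650 × (6371)² ≈ 22932420 km².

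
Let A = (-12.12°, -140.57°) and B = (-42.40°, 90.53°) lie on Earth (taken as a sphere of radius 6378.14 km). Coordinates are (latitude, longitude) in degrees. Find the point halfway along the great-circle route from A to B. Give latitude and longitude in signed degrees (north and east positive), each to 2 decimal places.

-48.91°, 171.24°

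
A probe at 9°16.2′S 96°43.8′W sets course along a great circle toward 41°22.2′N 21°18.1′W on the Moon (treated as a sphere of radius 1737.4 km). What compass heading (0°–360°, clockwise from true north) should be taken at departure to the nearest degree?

47°

Δλ = 75.428° = 1.3165 rad.
y = sin Δλ · cos φ₂ = (0.9678)(0.7505) = 0.7263
x = cos φ₁ sin φ₂ − sin φ₁ cos φ₂ cos Δλ = (0.9869)(0.6609) − (-0.1611)(0.7505)(0.2516) = 0.6827
θ = atan2(y, x) = 46.77°, so the bearing is 47°.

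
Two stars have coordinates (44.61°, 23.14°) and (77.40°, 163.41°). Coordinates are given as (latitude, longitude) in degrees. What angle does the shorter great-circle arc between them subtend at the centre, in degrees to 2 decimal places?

55.53°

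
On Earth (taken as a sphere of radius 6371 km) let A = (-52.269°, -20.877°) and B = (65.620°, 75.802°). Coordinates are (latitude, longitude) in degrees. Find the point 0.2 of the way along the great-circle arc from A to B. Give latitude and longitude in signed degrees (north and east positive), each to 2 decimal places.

-28.48°, -1.74°

The central angle between A and B is δ = 2.4185 rad.
With f = 0.2, the slerp weights are sin((1−f)δ)/sin δ = 1.4122 and sin(fδ)/sin δ = 0.7028.
Weighted sum of the unit vectors: (1.4122)·(0.5718,-0.2181,-0.7909) + (0.7028)·(0.1012,0.4002,0.9108) = (0.8786, -0.0267, -0.4768).
Converting back: φ = atan2(z, √(x²+y²)) = -28.48°, λ = atan2(y, x) = -1.74°.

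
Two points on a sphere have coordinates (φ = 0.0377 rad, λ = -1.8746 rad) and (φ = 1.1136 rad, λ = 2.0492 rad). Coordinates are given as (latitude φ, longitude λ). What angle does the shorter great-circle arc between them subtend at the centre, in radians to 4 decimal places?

1.8536 rad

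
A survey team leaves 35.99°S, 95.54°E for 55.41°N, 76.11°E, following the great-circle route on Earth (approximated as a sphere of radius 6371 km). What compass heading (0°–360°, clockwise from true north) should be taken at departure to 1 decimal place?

Δλ = -19.430° = -0.3391 rad.
y = sin Δλ · cos φ₂ = (-0.3327)(0.5677) = -0.1888
x = cos φ₁ sin φ₂ − sin φ₁ cos φ₂ cos Δλ = (0.8091)(0.8232) − (-0.5876)(0.5677)(0.9430) = 0.9807
θ = atan2(y, x) = -10.90°; adding 360° gives 349.1°.

349.1°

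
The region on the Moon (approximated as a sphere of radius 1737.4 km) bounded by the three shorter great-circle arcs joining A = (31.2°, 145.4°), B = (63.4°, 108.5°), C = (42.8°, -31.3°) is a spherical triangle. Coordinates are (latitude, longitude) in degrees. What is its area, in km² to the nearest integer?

758311 km²

Side lengths (central angles): a = 1.2062, b = 1.8490, c = 0.6928 rad; semiperimeter s = 1.8740.
By l'Huilier's theorem, tan(E/4) = √[tan(s/2) tan((s−a)/2) tan((s−b)/2) tan((s−c)/2)], giving spherical excess E = 0.2512 rad.
Area = E·R² = 0.2512 × (1737.4)² ≈ 758311 km².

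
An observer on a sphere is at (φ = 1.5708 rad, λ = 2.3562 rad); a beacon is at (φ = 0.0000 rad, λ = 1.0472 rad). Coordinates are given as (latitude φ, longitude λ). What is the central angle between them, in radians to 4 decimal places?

With latitudes φ₁ = 90.000°, φ₂ = 0.000° and longitude difference Δλ = -75.000°:
Haversine: a = sin²(Δφ/2) + cos φ₁ cos φ₂ sin²(Δλ/2) = 0.5000 + (-0.0000)(1.0000)(0.3706) = 0.50000.
Central angle c = 2·arcsin(√a) = 1.57080 rad.
So the angular separation is 1.5708 rad.

1.5708 rad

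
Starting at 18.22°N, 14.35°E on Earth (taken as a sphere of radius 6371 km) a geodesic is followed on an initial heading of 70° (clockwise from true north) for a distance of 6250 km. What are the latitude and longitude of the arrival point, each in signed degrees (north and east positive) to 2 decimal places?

26.35°, 74.98°

Angular distance δ = d/R = 6250/6371 = 0.98101 rad; initial bearing θ = 1.2217 rad.
sin φ₂ = sin φ₁ cos δ + cos φ₁ sin δ cos θ = (0.3127)(0.5562) + (0.9499)(0.8311)(0.3420) = 0.4439, so φ₂ = 26.35°.
Δλ = atan2(sin θ sin δ cos φ₁, cos δ − sin φ₁ sin φ₂) = atan2(0.7418, 0.4174) = 60.634°.
λ₂ = 14.350° + 60.634° = 74.98°.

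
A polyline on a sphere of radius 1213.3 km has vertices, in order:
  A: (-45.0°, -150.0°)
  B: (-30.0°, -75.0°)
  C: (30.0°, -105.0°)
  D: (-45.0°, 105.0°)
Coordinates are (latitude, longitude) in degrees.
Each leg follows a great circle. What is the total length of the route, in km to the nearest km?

Leg A→B: central angle 1.0332 rad, distance 1253.6 km.
Leg B→C: central angle 1.1598 rad, distance 1407.2 km.
Leg C→D: central angle 2.6549 rad, distance 3221.2 km.
Total: 1253.6 + 1407.2 + 3221.2 ≈ 5882 km.

5882 km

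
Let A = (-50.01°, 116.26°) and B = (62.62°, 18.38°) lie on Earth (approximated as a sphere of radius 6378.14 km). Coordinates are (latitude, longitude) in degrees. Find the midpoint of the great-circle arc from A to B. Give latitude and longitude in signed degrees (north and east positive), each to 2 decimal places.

9.38°, 78.09°

Central angle δ = 2.3758 rad. Interpolating on the sphere with fraction f = 0.5:
P = [sin((1−f)δ)·A + sin(fδ)·B] / sin δ = 1.3383·A + 1.3383·B in Cartesian coordinates,
giving P = (0.2035, 0.9654, 0.1630), i.e. latitude 9.38°, longitude 78.09°.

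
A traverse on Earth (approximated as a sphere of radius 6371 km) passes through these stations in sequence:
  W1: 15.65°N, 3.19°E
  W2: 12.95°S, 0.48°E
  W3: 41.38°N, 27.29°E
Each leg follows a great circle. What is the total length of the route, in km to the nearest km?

Leg W1→W2: central angle 0.5014 rad, distance 3194.1 km.
Leg W2→W3: central angle 1.0420 rad, distance 6638.5 km.
Total: 3194.1 + 6638.5 ≈ 9833 km.

9833 km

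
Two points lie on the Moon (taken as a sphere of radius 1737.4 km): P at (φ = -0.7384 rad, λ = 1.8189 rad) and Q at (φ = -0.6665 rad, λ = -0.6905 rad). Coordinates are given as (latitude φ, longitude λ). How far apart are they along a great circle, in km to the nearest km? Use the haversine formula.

2821 km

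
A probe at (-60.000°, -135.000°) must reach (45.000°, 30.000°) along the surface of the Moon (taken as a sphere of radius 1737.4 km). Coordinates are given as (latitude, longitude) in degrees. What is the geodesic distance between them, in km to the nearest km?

With latitudes φ₁ = -60.000°, φ₂ = 45.000° and longitude difference Δλ = 165.000°:
cos c = sin φ₁ sin φ₂ + cos φ₁ cos φ₂ cos Δλ = (-0.8660)(0.7071) + (0.5000)(0.7071)(-0.9659) = -0.95388,
so c = arccos(-0.95388) = 2.83670 rad.
Distance = R·c = 1737.4 × 2.8367 ≈ 4928 km.

4928 km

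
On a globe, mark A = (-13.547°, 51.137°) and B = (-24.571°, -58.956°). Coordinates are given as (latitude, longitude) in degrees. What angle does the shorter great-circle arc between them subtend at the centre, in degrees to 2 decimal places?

Let φ₁ = -0.2364 rad, φ₂ = -0.4288 rad, and Δλ = -1.9215 rad.
cos c = sin φ₁ sin φ₂ + cos φ₁ cos φ₂ cos Δλ = (-0.2342)(-0.4158) + (0.9722)(0.9094)(-0.3435) = -0.20634,
so c = arccos(-0.20634) = 1.77863 rad.
So the angular separation is 101.91°.

101.91°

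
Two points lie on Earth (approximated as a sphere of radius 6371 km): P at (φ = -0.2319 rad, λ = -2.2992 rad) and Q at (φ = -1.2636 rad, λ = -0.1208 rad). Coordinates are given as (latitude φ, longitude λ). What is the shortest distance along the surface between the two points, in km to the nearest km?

9682 km

Let φ₁ = -0.2319 rad, φ₂ = -1.2636 rad, and Δλ = 2.1784 rad.
Haversine: a = sin²(Δφ/2) + cos φ₁ cos φ₂ sin²(Δλ/2) = 0.2433 + (0.9732)(0.3024)(0.7855) = 0.47447.
Central angle c = 2·arcsin(√a) = 1.51972 rad.
Distance = R·c = 6371 × 1.5197 ≈ 9682 km.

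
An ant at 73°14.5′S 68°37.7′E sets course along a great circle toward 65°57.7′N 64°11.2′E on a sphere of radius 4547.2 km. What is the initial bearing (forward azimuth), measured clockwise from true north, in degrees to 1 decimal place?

With φ₁ = -1.2783, φ₂ = 1.1512, Δλ = -0.0775 rad, the forward-azimuth formula gives
θ = atan2( sin Δλ cos φ₂ , cos φ₁ sin φ₂ − sin φ₁ cos φ₂ cos Δλ ) = atan2(-0.0315, 0.6522) = -2.77°.
Adding 360° brings this into [0°, 360°): 357.2°.

357.2°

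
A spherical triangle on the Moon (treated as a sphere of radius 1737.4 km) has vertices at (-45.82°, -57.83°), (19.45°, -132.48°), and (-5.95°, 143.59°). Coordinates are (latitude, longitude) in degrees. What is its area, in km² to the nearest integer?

Side lengths (central angles): a = 1.5061, b = 2.1784, c = 1.6357 rad; semiperimeter s = 2.6601.
By l'Huilier's theorem, tan(E/4) = √[tan(s/2) tan((s−a)/2) tan((s−b)/2) tan((s−c)/2)], giving spherical excess E = 2.1766 rad.
Area = E·R² = 2.1766 × (1737.4)² ≈ 6570245 km².

6570245 km²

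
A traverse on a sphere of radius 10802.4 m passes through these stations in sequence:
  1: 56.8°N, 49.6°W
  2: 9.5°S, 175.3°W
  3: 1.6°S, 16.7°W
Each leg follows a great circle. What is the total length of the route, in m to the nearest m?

Leg 1→2: central angle 2.0412 rad, distance 22049.9 m.
Leg 2→3: central angle 2.7222 rad, distance 29405.9 m.
Total: 22049.9 + 29405.9 ≈ 51456 m.

51456 m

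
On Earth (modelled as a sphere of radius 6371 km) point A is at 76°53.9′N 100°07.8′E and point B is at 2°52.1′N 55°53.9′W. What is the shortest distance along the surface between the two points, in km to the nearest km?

11019 km

Let φ₁ = 1.3421 rad, φ₂ = 0.0501 rad, and Δλ = -2.7232 rad.
Haversine: a = sin²(Δφ/2) + cos φ₁ cos φ₂ sin²(Δλ/2) = 0.3624 + (0.2267)(0.9987)(0.9569) = 0.57906.
Central angle c = 2·arcsin(√a) = 1.72959 rad.
Distance = R·c = 6371 × 1.7296 ≈ 11019 km.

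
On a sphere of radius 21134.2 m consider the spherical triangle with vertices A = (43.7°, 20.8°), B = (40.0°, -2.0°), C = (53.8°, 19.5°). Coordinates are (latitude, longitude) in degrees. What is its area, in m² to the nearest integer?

12067643 m²

Side lengths (central angles): a = 0.3492, b = 0.1769, c = 0.3023 rad; semiperimeter s = 0.4142.
By l'Huilier's theorem, tan(E/4) = √[tan(s/2) tan((s−a)/2) tan((s−b)/2) tan((s−c)/2)], giving spherical excess E = 0.0270 rad.
Area = E·R² = 0.0270 × (21134.2)² ≈ 12067643 m².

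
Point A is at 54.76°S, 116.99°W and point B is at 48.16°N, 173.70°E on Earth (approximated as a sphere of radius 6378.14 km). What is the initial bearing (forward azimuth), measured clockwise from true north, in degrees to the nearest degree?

315°

With φ₁ = -0.9557, φ₂ = 0.8406, Δλ = -1.2097 rad, the forward-azimuth formula gives
θ = atan2( sin Δλ cos φ₂ , cos φ₁ sin φ₂ − sin φ₁ cos φ₂ cos Δλ ) = atan2(-0.6240, 0.6224) = -45.08°.
Adding 360° brings this into [0°, 360°): 315°.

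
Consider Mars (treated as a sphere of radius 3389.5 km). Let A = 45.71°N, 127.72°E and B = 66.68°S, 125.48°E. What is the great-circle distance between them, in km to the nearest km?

With latitudes φ₁ = 45.710°, φ₂ = -66.680° and longitude difference Δλ = -2.240°:
cos c = sin φ₁ sin φ₂ + cos φ₁ cos φ₂ cos Δλ = (0.7158)(-0.9183) + (0.6983)(0.3959)(0.9992) = -0.38112,
so c = arccos(-0.38112) = 1.96180 rad.
Distance = R·c = 3389.5 × 1.9618 ≈ 6650 km.

6650 km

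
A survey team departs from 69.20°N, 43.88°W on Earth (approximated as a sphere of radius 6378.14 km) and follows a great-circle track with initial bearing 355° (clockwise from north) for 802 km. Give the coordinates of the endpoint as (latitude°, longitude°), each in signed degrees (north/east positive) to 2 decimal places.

76.36°, -46.54°

Angular distance δ = d/R = 802/6378.14 = 0.12574 rad; initial bearing θ = 6.1959 rad.
sin φ₂ = sin φ₁ cos δ + cos φ₁ sin δ cos θ = (0.9348)(0.9921) + (0.3551)(0.1254)(0.9962) = 0.9718, so φ₂ = 76.36°.
Δλ = atan2(sin θ sin δ cos φ₁, cos δ − sin φ₁ sin φ₂) = atan2(-0.0039, 0.0836) = -2.657°.
λ₂ = -43.880° − 2.657° = -46.54°.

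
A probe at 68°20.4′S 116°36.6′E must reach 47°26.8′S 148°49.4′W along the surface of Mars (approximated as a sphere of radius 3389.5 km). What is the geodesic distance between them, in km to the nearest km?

With latitudes φ₁ = -68.340°, φ₂ = -47.447° and longitude difference Δλ = 94.567°:
Haversine: a = sin²(Δφ/2) + cos φ₁ cos φ₂ sin²(Δλ/2) = 0.0329 + (0.3691)(0.6763)(0.5398) = 0.16762.
Central angle c = 2·arcsin(√a) = 0.84362 rad.
Distance = R·c = 3389.5 × 0.8436 ≈ 2859 km.

2859 km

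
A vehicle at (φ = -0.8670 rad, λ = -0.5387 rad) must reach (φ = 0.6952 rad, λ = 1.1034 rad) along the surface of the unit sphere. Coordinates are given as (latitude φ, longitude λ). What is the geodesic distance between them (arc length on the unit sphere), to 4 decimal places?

2.1220

Let φ₁ = -0.8670 rad, φ₂ = 0.6952 rad, and Δλ = 1.6421 rad.
cos c = sin φ₁ sin φ₂ + cos φ₁ cos φ₂ cos Δλ = (-0.7624)(0.6405) + (0.6471)(0.7679)(-0.0712) = -0.52374,
so c = arccos(-0.52374) = 2.12204 rad.
On the unit sphere the arc length equals the central angle: 2.1220.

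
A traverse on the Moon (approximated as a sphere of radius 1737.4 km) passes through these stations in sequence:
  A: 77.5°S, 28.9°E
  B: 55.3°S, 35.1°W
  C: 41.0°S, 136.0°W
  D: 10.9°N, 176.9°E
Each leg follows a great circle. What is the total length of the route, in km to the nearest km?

Leg A→B: central angle 0.5420 rad, distance 941.7 km.
Leg B→C: central angle 1.0949 rad, distance 1902.3 km.
Leg C→D: central angle 1.1805 rad, distance 2051.1 km.
Total: 941.7 + 1902.3 + 2051.1 ≈ 4895 km.

4895 km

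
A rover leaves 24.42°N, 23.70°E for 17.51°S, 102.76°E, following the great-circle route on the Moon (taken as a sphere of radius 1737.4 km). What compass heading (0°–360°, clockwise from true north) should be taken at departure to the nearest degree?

110°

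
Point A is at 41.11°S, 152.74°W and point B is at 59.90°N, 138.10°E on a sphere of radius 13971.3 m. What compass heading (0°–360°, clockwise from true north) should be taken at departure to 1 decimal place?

328.6°

With φ₁ = -0.7175, φ₂ = 1.0455, Δλ = -1.2071 rad, the forward-azimuth formula gives
θ = atan2( sin Δλ cos φ₂ , cos φ₁ sin φ₂ − sin φ₁ cos φ₂ cos Δλ ) = atan2(-0.4687, 0.7692) = -31.36°.
Adding 360° brings this into [0°, 360°): 328.6°.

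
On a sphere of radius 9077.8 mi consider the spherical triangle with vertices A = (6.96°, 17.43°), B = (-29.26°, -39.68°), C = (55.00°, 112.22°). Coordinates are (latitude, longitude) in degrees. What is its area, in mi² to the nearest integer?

71966121 mi²

Side lengths (central angles): a = 2.5714, b = 1.5191, c = 1.1472 rad; semiperimeter s = 2.6188.
By l'Huilier's theorem, tan(E/4) = √[tan(s/2) tan((s−a)/2) tan((s−b)/2) tan((s−c)/2)], giving spherical excess E = 0.8733 rad.
Area = E·R² = 0.8733 × (9077.8)² ≈ 71966121 mi².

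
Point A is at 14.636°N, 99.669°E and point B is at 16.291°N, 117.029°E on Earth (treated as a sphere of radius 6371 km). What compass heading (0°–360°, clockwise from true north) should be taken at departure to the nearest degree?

Δλ = 17.360° = 0.3030 rad.
y = sin Δλ · cos φ₂ = (0.2984)(0.9598) = 0.2864
x = cos φ₁ sin φ₂ − sin φ₁ cos φ₂ cos Δλ = (0.9676)(0.2805) − (0.2527)(0.9598)(0.9544) = 0.0399
θ = atan2(y, x) = 82.06°, so the bearing is 82°.

82°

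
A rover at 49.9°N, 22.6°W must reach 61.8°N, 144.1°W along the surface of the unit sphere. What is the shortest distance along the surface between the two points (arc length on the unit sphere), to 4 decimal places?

With latitudes φ₁ = 49.900°, φ₂ = 61.800° and longitude difference Δλ = -121.500°:
cos c = sin φ₁ sin φ₂ + cos φ₁ cos φ₂ cos Δλ = (0.7649)(0.8813) + (0.6441)(0.4726)(-0.5225) = 0.51509,
so c = arccos(0.51509) = 1.02968 rad.
On the unit sphere the arc length equals the central angle: 1.0297.

1.0297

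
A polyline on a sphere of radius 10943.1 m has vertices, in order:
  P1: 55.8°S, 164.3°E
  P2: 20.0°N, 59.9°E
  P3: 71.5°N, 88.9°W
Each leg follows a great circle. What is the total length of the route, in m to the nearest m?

38294 m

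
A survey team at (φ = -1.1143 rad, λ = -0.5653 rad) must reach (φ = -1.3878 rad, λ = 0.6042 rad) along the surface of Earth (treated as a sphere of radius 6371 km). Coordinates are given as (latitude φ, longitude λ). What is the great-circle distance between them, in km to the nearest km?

2662 km

Let φ₁ = -1.1143 rad, φ₂ = -1.3878 rad, and Δλ = 1.1695 rad.
cos c = sin φ₁ sin φ₂ + cos φ₁ cos φ₂ cos Δλ = (-0.8976)(-0.9833) + (0.4408)(0.1820)(0.3906) = 0.91395,
so c = arccos(0.91395) = 0.41789 rad.
Distance = R·c = 6371 × 0.4179 ≈ 2662 km.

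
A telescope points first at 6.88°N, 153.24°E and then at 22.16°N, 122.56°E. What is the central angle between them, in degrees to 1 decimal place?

In radians: φ₁ = 0.1201, φ₂ = 0.3868, Δλ = -30.680° = -0.5355 rad.
cos c = sin φ₁ sin φ₂ + cos φ₁ cos φ₂ cos Δλ = (0.1198)(0.3772) + (0.9928)(0.9261)(0.8600) = 0.83595,
so c = arccos(0.83595) = 0.58093 rad.
So the angular separation is 33.3°.

33.3°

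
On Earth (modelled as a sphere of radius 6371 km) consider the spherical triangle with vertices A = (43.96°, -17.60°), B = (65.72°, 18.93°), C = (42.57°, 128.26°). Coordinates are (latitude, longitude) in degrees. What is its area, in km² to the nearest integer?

1556089 km²

Side lengths (central angles): a = 1.0281, b = 1.5400, c = 0.5144 rad; semiperimeter s = 1.5412.
By l'Huilier's theorem, tan(E/4) = √[tan(s/2) tan((s−a)/2) tan((s−b)/2) tan((s−c)/2)], giving spherical excess E = 0.0383 rad.
Area = E·R² = 0.0383 × (6371)² ≈ 1556089 km².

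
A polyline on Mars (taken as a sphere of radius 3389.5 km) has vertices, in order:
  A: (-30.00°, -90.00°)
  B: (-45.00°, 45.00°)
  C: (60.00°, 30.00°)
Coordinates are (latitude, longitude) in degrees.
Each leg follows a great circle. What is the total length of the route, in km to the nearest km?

11848 km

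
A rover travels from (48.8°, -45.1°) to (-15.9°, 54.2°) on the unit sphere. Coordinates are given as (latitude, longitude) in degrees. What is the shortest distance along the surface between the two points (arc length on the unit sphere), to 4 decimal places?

1.8844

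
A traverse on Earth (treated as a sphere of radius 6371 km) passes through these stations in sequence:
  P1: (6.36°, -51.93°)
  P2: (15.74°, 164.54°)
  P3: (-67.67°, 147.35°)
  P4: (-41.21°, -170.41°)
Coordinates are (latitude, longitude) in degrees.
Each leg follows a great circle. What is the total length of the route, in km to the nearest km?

Leg P1→P2: central angle 2.4027 rad, distance 15307.5 km.
Leg P2→P3: central angle 1.4722 rad, distance 9379.4 km.
Leg P3→P4: central angle 0.6076 rad, distance 3871.0 km.
Total: 15307.5 + 9379.4 + 3871.0 ≈ 28558 km.

28558 km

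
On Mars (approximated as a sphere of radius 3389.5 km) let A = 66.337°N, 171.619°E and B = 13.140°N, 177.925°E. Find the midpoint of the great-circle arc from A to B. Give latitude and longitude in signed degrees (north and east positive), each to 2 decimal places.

39.77°, 176.09°

The central angle between A and B is δ = 0.9314 rad.
With f = 0.5, the slerp weights are sin((1−f)δ)/sin δ = 0.5596 and sin(fδ)/sin δ = 0.5596.
Weighted sum of the unit vectors: (0.5596)·(-0.3971,0.0585,0.9159) + (0.5596)·(-0.9732,0.0353,0.2273) = (-0.7668, 0.0525, 0.6398).
Converting back: φ = atan2(z, √(x²+y²)) = 39.77°, λ = atan2(y, x) = 176.09°.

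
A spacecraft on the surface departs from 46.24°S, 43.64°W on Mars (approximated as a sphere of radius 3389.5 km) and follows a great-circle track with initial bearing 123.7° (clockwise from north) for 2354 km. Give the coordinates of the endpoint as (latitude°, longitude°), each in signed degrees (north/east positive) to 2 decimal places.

Angular distance δ = d/R = 2354/3389.5 = 0.69450 rad; initial bearing θ = 2.1590 rad.
sin φ₂ = sin φ₁ cos δ + cos φ₁ sin δ cos θ = (-0.7222)(0.7684) + (0.6916)(0.6400)(-0.5548) = -0.8006, so φ₂ = -53.18°.
Δλ = atan2(sin θ sin δ cos φ₁, cos δ − sin φ₁ sin φ₂) = atan2(0.3683, 0.1902) = 62.687°.
λ₂ = -43.640° + 62.687° = 19.05°.

-53.18°, 19.05°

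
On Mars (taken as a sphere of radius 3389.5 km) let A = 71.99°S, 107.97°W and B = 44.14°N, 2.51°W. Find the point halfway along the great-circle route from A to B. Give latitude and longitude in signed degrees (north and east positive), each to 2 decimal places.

The central angle between A and B is δ = 2.3767 rad.
With f = 0.5, the slerp weights are sin((1−f)δ)/sin δ = 1.3398 and sin(fδ)/sin δ = 1.3398.
Weighted sum of the unit vectors: (1.3398)·(-0.0954,-0.2941,-0.9510) + (1.3398)·(0.7170,-0.0314,0.6964) = (0.8327, -0.4361, -0.3411).
Converting back: φ = atan2(z, √(x²+y²)) = -19.94°, λ = atan2(y, x) = -27.64°.

-19.94°, -27.64°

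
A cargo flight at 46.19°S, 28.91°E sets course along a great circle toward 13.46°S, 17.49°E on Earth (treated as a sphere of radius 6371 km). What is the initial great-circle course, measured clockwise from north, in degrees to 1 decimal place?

Δλ = -11.420° = -0.1993 rad.
y = sin Δλ · cos φ₂ = (-0.1980)(0.9725) = -0.1926
x = cos φ₁ sin φ₂ − sin φ₁ cos φ₂ cos Δλ = (0.6923)(-0.2328) − (-0.7216)(0.9725)(0.9802) = 0.5268
θ = atan2(y, x) = -20.08°; adding 360° gives 339.9°.

339.9°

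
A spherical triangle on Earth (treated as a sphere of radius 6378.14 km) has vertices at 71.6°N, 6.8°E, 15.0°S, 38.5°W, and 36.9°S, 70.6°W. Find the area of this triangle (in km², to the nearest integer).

Side lengths (central angles): a = 0.6271, b = 2.1114, c = 1.6019 rad; semiperimeter s = 2.1702.
By l'Huilier's theorem, tan(E/4) = √[tan(s/2) tan((s−a)/2) tan((s−b)/2) tan((s−c)/2)], giving spherical excess E = 0.5006 rad.
Area = E·R² = 0.5006 × (6378.14)² ≈ 20363302 km².

20363302 km²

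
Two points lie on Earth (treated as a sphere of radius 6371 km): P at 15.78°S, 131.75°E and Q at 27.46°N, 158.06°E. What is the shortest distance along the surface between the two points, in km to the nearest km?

5583 km

Let φ₁ = -0.2754 rad, φ₂ = 0.4793 rad, and Δλ = 0.4592 rad.
cos c = sin φ₁ sin φ₂ + cos φ₁ cos φ₂ cos Δλ = (-0.2719)(0.4611) + (0.9623)(0.8873)(0.8964) = 0.64004,
so c = arccos(0.64004) = 0.87625 rad.
Distance = R·c = 6371 × 0.8763 ≈ 5583 km.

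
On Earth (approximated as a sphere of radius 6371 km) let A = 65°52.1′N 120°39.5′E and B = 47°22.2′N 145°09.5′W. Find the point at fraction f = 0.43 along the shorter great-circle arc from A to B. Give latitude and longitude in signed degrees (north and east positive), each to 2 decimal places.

Central angle δ = 0.8616 rad. Interpolating on the sphere with fraction f = 0.43:
P = [sin((1−f)δ)·A + sin(fδ)·B] / sin δ = 0.6214·A + 0.4771·B in Cartesian coordinates,
giving P = (-0.3948, 0.0340, 0.9182), i.e. latitude 66.66°, longitude 175.08°.

66.66°, 175.08°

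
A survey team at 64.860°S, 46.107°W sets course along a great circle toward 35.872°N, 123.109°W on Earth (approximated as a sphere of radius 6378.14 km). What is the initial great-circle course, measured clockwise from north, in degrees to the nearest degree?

298°

With φ₁ = -1.1320, φ₂ = 0.6261, Δλ = -1.3439 rad, the forward-azimuth formula gives
θ = atan2( sin Δλ cos φ₂ , cos φ₁ sin φ₂ − sin φ₁ cos φ₂ cos Δλ ) = atan2(-0.7896, 0.4139) = -62.33°.
Adding 360° brings this into [0°, 360°): 298°.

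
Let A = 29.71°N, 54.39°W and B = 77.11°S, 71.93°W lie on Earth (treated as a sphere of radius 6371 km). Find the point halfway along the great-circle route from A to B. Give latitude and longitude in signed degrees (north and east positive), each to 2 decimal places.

-23.86°, -57.95°

Central angle δ = 1.8738 rad. Interpolating on the sphere with fraction f = 0.5:
P = [sin((1−f)δ)·A + sin(fδ)·B] / sin δ = 0.8442·A + 0.8442·B in Cartesian coordinates,
giving P = (0.4853, -0.7751, -0.4045), i.e. latitude -23.86°, longitude -57.95°.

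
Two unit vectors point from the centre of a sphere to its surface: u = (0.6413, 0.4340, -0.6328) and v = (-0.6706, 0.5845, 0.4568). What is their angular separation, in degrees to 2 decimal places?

117.74°

u·v = -0.4654; |u| = 1.0000, |v| = 1.0000.
cos θ = (u·v)/(|u||v|) = -0.4654, so θ = 117.74°.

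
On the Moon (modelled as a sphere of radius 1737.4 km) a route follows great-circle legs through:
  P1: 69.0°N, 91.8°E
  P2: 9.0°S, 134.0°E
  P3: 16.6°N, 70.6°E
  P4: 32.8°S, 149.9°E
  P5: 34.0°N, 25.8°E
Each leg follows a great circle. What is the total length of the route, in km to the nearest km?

11379 km

Leg P1→P2: central angle 1.4544 rad, distance 2526.8 km.
Leg P2→P3: central angle 1.1819 rad, distance 2053.5 km.
Leg P3→P4: central angle 1.5760 rad, distance 2738.1 km.
Leg P4→P5: central angle 2.3373 rad, distance 4060.8 km.
Total: 2526.8 + 2053.5 + 2738.1 + 4060.8 ≈ 11379 km.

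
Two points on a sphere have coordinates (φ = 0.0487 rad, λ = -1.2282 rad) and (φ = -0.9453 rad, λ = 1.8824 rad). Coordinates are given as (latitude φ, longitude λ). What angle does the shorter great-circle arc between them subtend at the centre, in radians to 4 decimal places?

2.2446 rad

Let φ₁ = 0.0487 rad, φ₂ = -0.9453 rad, and Δλ = 3.1106 rad.
cos c = sin φ₁ sin φ₂ + cos φ₁ cos φ₂ cos Δλ = (0.0487)(-0.8107) + (0.9988)(0.5855)(-0.9995) = -0.62399,
so c = arccos(-0.62399) = 2.24463 rad.
So the angular separation is 2.2446 rad.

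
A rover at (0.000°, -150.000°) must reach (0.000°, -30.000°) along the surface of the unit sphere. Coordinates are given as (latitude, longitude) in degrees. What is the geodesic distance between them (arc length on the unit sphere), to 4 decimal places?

2.0944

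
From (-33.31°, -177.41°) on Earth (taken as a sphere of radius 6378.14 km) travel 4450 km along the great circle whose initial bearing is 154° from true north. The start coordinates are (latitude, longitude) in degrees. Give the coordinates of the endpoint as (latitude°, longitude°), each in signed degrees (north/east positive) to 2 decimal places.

Angular distance δ = d/R = 4450/6378.14 = 0.69770 rad; initial bearing θ = 2.6878 rad.
sin φ₂ = sin φ₁ cos δ + cos φ₁ sin δ cos θ = (-0.5492)(0.7663) + (0.8357)(0.6425)(-0.8988) = -0.9034, so φ₂ = -64.61°.
Δλ = atan2(sin θ sin δ cos φ₁, cos δ − sin φ₁ sin φ₂) = atan2(0.2354, 0.2702) = 41.058°.
λ₂ = -177.410° + 41.058° = -136.35°.

-64.61°, -136.35°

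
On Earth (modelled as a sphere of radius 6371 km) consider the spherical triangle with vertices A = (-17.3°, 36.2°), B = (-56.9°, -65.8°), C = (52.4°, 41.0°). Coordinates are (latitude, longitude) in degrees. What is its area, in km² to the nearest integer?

45715894 km²

Side lengths (central angles): a = 2.4341, b = 1.2187, c = 1.4296 rad; semiperimeter s = 2.5412.
By l'Huilier's theorem, tan(E/4) = √[tan(s/2) tan((s−a)/2) tan((s−b)/2) tan((s−c)/2)], giving spherical excess E = 1.1263 rad.
Area = E·R² = 1.1263 × (6371)² ≈ 45715894 km².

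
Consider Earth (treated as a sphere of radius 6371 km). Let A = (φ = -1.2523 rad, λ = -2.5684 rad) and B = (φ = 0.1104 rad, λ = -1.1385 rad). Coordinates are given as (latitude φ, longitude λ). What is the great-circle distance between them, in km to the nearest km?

10396 km

Let φ₁ = -1.2523 rad, φ₂ = 0.1104 rad, and Δλ = 1.4299 rad.
cos c = sin φ₁ sin φ₂ + cos φ₁ cos φ₂ cos Δλ = (-0.9497)(0.1102) + (0.3131)(0.9939)(0.1404) = -0.06093,
so c = arccos(-0.06093) = 1.63176 rad.
Distance = R·c = 6371 × 1.6318 ≈ 10396 km.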